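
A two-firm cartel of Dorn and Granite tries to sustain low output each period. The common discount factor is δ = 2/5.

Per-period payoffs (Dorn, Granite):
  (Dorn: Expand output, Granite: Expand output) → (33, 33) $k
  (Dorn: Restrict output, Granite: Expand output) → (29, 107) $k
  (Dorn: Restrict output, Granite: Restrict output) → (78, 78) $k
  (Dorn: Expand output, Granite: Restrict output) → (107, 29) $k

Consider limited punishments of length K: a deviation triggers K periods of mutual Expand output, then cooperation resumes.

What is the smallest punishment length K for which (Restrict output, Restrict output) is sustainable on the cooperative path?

Need Σ_{k=1}^{K} δ^k ≥ (107−78)/(78−33) = 0.6444 at δ = 2/5.
At K = 3 the sum is 0.6240 < 0.6444; at K = 4 it is 0.6496 ≥ 0.6444.
So the minimum punishment length is K = 4.

4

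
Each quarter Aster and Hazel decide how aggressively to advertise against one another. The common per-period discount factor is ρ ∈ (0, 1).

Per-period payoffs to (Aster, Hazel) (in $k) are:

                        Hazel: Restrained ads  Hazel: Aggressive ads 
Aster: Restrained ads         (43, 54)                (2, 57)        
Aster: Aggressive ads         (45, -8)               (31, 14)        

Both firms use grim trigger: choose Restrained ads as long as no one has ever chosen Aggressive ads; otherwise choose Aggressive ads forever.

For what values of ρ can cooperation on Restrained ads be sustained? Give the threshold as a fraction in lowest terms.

Aster: cooperation gives 43 each period; deviation gives 45 once then 31 forever.
  43/(1−ρ) ≥ 45 + 31ρ/(1−ρ) ⇒ ρ ≥ 2/14 = 1/7.
Hazel: cooperation gives 54 each period; deviation gives 57 once then 14 forever.
  ρ ≥ 3/43.
Both must hold, so the binding constraint is Aster's: ρ ≥ 1/7.

1/7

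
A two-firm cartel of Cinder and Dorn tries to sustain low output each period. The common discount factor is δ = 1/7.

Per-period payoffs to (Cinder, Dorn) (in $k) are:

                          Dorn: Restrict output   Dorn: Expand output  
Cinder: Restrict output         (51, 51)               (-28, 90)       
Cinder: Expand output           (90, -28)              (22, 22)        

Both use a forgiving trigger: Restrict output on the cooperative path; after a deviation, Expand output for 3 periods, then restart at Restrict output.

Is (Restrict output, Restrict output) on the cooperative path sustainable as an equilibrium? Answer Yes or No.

No

A one-shot deviation gives 90 now, then 22 for 3 periods, then back to 51.
Gain from deviating: (90−51) today; loss: (51−22) in each of the next 3 periods.
No-deviation condition: (51−22)(δ+…+δ^3) ≥ 90−51, i.e. δ+…+δ^3 ≥ 39/29.
At δ = 1/7: δ+…+δ^3 = 0.1662 < 1.3448.
So cooperation is not sustainable.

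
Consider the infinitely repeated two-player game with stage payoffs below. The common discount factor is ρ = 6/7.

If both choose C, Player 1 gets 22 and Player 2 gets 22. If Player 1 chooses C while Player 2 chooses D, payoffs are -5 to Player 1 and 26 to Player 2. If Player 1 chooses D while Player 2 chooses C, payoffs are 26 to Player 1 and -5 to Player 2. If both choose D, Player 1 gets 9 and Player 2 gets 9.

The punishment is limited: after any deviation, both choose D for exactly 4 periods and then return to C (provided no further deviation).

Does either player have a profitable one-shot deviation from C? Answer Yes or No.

No

Comparing payoff streams over the 5 periods until play realigns: cooperate → 22(1+ρ+…+ρ^4); deviate → 26 + 9(ρ+…+ρ^4).
Cooperation is sustained iff (22−9)(ρ+…+ρ^4) ≥ 26−22.
ρ+…+ρ^4 = 6/7·(1−(6/7)^4)/(1−6/7) = 2.7613, and (26−22)/(22−9) = 0.3077.
2.7613 ≥ 0.3077, so cooperation is sustainable.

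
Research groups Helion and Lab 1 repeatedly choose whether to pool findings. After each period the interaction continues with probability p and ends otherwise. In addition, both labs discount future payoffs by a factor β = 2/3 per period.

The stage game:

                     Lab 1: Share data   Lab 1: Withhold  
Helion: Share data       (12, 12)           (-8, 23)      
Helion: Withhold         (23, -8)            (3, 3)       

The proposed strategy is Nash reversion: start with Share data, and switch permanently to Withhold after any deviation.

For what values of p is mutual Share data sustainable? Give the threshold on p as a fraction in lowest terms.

33/40

Expected continuation weight on next period's payoff is β·p = 2/3·p, which plays the role of the discount factor.
Cooperation requires 2/3·p ≥ (23−12)/(23−3) = 11/20, hence p ≥ 33/40.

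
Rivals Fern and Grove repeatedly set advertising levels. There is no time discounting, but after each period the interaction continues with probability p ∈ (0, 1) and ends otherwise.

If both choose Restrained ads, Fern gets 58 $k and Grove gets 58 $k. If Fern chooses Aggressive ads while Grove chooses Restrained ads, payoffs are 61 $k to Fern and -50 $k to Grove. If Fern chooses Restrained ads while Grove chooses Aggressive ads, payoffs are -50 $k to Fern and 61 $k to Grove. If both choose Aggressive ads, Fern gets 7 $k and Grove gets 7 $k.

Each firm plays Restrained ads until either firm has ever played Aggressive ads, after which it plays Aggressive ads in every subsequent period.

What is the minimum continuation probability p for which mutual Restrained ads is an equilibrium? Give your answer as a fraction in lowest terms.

1/18

Expected cooperation value is 58 + p·58 + p²·58 + … = 58/(1−p); deviation gives 61 + p·7/(1−p).
58 ≥ 61(1−p) + 7p ⇒ 54p ≥ 3 ⇒ p ≥ 3/54 = 1/18.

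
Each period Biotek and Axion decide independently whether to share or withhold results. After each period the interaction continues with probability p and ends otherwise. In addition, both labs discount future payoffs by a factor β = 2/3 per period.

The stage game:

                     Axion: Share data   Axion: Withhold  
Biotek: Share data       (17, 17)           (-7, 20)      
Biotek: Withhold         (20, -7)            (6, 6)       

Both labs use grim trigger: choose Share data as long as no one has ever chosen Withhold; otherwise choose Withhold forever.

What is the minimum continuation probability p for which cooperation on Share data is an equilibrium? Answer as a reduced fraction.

9/28

With continuation probability p and discount β, the effective per-period discount factor is βp.
Grim-trigger IC: βp ≥ (20−17)/(20−6) = 3/14.
So p ≥ (3/14)/(2/3) = 9/28.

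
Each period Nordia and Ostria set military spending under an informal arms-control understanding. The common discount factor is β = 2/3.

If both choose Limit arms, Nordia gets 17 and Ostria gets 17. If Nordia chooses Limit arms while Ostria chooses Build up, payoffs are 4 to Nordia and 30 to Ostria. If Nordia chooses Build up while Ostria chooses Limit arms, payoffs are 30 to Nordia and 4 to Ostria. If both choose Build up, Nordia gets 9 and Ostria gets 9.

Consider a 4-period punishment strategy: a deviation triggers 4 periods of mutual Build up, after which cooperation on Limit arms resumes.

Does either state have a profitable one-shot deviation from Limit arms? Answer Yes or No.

Comparing payoff streams over the 5 periods until play realigns: cooperate → 17(1+β+…+β^4); deviate → 30 + 9(β+…+β^4).
Cooperation is sustained iff (17−9)(β+…+β^4) ≥ 30−17.
β+…+β^4 = 2/3·(1−(2/3)^4)/(1−2/3) = 1.6049, and (30−17)/(17−9) = 1.6250.
1.6049 < 1.6250, so cooperation is not sustainable.

Yes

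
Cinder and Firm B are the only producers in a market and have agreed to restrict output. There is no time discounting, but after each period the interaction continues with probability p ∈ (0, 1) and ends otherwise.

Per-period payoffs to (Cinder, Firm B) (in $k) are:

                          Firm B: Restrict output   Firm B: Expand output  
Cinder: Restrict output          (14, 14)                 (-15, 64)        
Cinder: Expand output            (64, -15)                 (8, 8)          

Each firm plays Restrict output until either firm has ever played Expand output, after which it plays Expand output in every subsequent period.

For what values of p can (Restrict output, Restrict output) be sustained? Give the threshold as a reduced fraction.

25/28

Expected cooperation value is 14 + p·14 + p²·14 + … = 14/(1−p); deviation gives 64 + p·8/(1−p).
14 ≥ 64(1−p) + 8p ⇒ 56p ≥ 50 ⇒ p ≥ 50/56 = 25/28.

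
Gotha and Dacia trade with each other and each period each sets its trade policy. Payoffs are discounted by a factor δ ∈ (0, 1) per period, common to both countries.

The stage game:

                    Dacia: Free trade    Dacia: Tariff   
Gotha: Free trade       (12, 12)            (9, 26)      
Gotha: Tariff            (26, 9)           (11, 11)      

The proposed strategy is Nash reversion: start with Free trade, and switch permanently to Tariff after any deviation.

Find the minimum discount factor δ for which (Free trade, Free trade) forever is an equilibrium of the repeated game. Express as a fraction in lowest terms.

Cooperation forever yields 12 each period: 12/(1−δ).
Deviating yields 26 once, then 11 forever: 26 + 11δ/(1−δ).
No profitable deviation requires 12/(1−δ) ≥ 26 + 11δ/(1−δ).
Multiplying by (1−δ): 12 ≥ 26(1−δ) + 11δ = 26 − 15δ.
So 15δ ≥ 14, i.e. δ ≥ 14/15.

14/15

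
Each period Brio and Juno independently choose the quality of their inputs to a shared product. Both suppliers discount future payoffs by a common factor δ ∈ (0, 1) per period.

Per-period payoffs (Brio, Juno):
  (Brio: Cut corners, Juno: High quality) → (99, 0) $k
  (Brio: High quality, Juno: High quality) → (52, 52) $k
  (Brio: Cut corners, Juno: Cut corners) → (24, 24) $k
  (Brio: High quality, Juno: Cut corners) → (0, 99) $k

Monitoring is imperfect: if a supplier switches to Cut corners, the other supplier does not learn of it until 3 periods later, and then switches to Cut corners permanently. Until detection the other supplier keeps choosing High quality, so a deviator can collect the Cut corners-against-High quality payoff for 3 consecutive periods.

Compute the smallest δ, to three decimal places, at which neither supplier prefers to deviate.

A deviator earns 99 for 3 periods, then 24 forever; cooperating earns 52 forever. Multiplying the IC by (1−δ):
52 ≥ 99(1−δ^3) + 24δ^3, so 75·δ^3 ≥ 47 and δ^3 ≥ 47/75.
δ ≥ (47/75)^(1/3) ≈ 0.856.

0.856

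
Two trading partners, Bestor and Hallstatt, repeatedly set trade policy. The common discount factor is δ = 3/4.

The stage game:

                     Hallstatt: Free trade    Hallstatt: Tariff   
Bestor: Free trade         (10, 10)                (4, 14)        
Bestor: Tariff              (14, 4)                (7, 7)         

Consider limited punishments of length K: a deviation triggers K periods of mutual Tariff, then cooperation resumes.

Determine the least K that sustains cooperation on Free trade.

Need Σ_{k=1}^{K} δ^k ≥ (14−10)/(10−7) = 1.3333 at δ = 3/4.
At K = 2 the sum is 1.3125 < 1.3333; at K = 3 it is 1.7344 ≥ 1.3333.
So the minimum punishment length is K = 3.

3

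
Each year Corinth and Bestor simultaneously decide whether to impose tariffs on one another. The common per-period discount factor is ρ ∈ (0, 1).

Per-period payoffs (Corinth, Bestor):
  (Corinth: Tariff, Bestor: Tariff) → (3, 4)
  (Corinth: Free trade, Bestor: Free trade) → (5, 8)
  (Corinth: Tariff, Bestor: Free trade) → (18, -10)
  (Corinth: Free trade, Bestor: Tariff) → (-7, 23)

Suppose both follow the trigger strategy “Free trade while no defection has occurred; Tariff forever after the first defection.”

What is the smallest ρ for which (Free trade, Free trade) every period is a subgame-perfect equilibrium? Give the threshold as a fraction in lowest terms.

13/15

For Corinth: deviation gain 18−5 = 13, per-period punishment loss 5−3 = 2. IC gives ρ ≥ 13/15.
For Bestor: gain 15, loss 4 per period, so ρ ≥ 15/19.
The tighter constraint is Corinth's, so cooperation needs ρ ≥ 13/15.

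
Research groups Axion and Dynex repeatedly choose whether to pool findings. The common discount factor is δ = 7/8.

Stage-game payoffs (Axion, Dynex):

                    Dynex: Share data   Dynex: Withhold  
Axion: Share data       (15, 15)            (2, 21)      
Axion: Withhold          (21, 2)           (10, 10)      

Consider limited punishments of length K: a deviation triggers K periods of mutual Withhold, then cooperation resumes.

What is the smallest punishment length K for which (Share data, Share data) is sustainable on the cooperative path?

IC: δ(1−δ^K)/(1−δ) ≥ (21−15)/(15−10) = 6/5.
With δ = 7/8: need 1 − δ^K ≥ 6/5·(1−7/8)/(7/8), i.e. δ^K ≤ 0.8286.
Since (7/8)^1 = 0.8750 and (7/8)^2 = 0.7656, the smallest such K is 2.

2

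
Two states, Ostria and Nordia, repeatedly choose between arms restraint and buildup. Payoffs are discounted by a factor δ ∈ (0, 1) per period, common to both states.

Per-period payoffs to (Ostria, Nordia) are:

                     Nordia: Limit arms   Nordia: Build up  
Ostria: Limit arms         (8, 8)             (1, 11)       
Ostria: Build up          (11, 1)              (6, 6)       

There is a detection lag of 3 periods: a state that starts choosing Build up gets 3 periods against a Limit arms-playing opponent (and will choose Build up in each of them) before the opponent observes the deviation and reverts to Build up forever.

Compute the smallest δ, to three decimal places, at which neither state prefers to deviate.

0.843

A deviator earns 11 for 3 periods, then 6 forever; cooperating earns 8 forever. Multiplying the IC by (1−δ):
8 ≥ 11(1−δ^3) + 6δ^3, so 5·δ^3 ≥ 3 and δ^3 ≥ 3/5.
δ ≥ (3/5)^(1/3) ≈ 0.843.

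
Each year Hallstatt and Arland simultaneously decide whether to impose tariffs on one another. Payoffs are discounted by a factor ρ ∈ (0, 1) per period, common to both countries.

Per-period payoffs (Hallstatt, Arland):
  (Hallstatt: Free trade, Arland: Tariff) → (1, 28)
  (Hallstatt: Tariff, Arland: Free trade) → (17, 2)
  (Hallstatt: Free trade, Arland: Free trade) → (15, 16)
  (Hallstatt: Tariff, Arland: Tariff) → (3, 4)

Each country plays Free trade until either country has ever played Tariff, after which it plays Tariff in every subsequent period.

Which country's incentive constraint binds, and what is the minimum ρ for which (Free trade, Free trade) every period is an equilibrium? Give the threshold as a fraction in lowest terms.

Hallstatt: cooperation gives 15 each period; deviation gives 17 once then 3 forever.
  15/(1−ρ) ≥ 17 + 3ρ/(1−ρ) ⇒ ρ ≥ 2/14 = 1/7.
Arland: cooperation gives 16 each period; deviation gives 28 once then 4 forever.
  ρ ≥ 12/24 = 1/2.
Both must hold, so the binding constraint is Arland's: ρ ≥ 1/2.

Arland; ρ ≥ 1/2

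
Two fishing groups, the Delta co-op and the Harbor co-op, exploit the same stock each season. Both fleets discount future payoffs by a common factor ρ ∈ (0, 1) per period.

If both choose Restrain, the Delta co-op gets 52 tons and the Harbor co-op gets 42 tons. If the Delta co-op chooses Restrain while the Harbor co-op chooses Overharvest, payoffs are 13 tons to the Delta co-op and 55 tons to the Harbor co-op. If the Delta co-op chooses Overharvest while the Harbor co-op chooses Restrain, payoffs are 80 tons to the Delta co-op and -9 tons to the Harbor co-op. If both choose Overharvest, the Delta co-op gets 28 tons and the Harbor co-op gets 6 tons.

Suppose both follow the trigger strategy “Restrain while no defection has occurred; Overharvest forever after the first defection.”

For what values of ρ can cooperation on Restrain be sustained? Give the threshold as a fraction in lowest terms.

the Delta co-op: cooperation gives 52 each period; deviation gives 80 once then 28 forever.
  52/(1−ρ) ≥ 80 + 28ρ/(1−ρ) ⇒ ρ ≥ 28/52 = 7/13.
the Harbor co-op: cooperation gives 42 each period; deviation gives 55 once then 6 forever.
  ρ ≥ 13/49.
Both must hold, so the binding constraint is the Delta co-op's: ρ ≥ 7/13.

7/13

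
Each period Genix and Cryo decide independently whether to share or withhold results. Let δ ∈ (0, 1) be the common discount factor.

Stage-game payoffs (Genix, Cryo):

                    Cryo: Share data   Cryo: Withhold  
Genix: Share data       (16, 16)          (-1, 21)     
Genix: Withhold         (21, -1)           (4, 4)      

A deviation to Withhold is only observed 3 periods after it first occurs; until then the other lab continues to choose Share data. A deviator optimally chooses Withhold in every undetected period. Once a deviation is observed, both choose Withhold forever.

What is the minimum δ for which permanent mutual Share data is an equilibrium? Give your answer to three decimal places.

0.665

The best deviation is to choose Withhold for all 3 undetected periods, earning 21 each, then 4 forever once detected.
Deviation value: 21(1−δ^3)/(1−δ) + 4δ^3/(1−δ); cooperation value: 16/(1−δ).
IC: 16 ≥ 21(1−δ^3) + 4δ^3 = 21 − 17δ^3.
So δ^3 ≥ 5/17, giving δ ≥ (5/17)^(1/3) ≈ 0.665.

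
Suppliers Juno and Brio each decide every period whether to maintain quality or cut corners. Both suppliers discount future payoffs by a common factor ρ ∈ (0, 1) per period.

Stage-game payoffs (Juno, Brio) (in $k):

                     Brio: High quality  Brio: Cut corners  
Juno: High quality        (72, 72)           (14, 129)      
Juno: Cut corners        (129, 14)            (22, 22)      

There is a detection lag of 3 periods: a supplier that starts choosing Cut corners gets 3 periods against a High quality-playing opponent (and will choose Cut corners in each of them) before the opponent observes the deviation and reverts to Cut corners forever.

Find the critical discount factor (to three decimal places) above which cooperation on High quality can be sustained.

Deviating for the 3 undetected periods gains 129−72 = 57 per period over cooperation, then loses 72−22 = 50 per period forever once punishment starts.
Gain: 57(1 + ρ + … + ρ^2); loss: 50·ρ^3/(1−ρ).
No profitable deviation ⇔ 57(1−ρ^3) ≤ 50·ρ^3, i.e. ρ^3 ≥ 57/(57+50) = 57/107.
Hence ρ ≥ (57/107)^(1/3) ≈ 0.811.

0.811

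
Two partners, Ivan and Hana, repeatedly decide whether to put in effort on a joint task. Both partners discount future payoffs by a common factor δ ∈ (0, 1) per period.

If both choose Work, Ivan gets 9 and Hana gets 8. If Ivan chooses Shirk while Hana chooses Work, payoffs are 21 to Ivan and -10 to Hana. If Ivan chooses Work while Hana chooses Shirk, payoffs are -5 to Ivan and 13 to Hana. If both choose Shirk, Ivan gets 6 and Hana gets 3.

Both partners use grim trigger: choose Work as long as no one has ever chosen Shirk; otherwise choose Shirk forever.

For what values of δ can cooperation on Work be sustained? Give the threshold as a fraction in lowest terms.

4/5

Ivan's threshold: (21−9)/(21−6) = 4/5.
Hana's threshold: (13−8)/(13−3) = 1/2.
4/5 > 1/2, so Ivan binds and δ* = 4/5.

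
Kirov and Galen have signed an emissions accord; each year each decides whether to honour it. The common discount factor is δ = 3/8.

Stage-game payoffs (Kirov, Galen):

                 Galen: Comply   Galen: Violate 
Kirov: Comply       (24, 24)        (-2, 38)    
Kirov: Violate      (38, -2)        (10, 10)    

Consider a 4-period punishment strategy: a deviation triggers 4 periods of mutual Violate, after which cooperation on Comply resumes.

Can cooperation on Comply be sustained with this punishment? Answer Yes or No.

A one-shot deviation gives 38 now, then 10 for 4 periods, then back to 24.
Gain from deviating: (38−24) today; loss: (24−10) in each of the next 4 periods.
No-deviation condition: (24−10)(δ+…+δ^4) ≥ 38−24, i.e. δ+…+δ^4 ≥ 1.
At δ = 3/8: δ+…+δ^4 = 0.5881 < 1.0000.
So cooperation is not sustainable.

No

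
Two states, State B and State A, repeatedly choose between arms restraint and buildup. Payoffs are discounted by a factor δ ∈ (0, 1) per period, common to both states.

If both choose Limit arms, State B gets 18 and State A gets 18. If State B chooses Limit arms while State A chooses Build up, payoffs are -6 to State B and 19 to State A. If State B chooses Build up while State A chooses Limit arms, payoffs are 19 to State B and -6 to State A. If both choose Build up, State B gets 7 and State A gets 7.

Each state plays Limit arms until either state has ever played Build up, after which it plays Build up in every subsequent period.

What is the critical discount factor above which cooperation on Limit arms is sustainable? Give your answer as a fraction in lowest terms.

18/(1−δ) ≥ 19 + 7δ/(1−δ)
18 ≥ 19 − 12δ
δ ≥ 1/12.

1/12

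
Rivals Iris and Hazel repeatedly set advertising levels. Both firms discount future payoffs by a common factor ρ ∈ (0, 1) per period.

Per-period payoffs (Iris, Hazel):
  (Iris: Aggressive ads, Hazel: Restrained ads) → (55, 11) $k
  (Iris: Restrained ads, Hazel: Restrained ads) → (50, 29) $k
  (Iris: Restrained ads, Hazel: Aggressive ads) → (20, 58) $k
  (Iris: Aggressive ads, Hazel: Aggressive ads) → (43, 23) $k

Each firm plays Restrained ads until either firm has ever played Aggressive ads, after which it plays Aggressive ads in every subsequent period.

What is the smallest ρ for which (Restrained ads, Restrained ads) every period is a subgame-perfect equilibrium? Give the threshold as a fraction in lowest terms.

29/35

For Iris: deviation gain 55−50 = 5, per-period punishment loss 50−43 = 7. IC gives ρ ≥ 5/12.
For Hazel: gain 29, loss 6 per period, so ρ ≥ 29/35.
The tighter constraint is Hazel's, so cooperation needs ρ ≥ 29/35.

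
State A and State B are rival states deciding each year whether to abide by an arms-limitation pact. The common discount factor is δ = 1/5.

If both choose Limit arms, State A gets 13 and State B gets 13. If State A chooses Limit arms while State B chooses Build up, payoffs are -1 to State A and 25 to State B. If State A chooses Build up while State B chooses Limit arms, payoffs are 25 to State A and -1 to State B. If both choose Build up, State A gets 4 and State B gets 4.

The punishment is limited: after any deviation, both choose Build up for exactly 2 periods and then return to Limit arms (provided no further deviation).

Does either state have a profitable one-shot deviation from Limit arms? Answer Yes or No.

Yes

IC: δ+…+δ^2 ≥ (25−13)/(13−4) = 4/3.
At δ = 1/5: partial sum = 0.2400 < 1.3333. Cooperation not sustainable.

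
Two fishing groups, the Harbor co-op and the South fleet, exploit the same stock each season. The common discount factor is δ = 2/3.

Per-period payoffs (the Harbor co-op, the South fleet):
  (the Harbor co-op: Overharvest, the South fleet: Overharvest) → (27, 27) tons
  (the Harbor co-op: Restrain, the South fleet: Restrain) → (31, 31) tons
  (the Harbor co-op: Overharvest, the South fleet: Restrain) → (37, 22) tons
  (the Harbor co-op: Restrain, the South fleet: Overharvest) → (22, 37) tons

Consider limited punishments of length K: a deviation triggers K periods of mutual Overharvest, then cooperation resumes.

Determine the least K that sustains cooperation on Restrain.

No profitable deviation requires (31−27)(δ+…+δ^K) ≥ 37−31, i.e. δ+…+δ^K ≥ 3/2 ≈ 1.5000.
With δ = 2/3, the partial sums are K=1: 0.6667, K=2: 1.1111, K=3: 1.4074, K=4: 1.6049.
K = 4 is the first length at which the sum reaches 1.5000.

4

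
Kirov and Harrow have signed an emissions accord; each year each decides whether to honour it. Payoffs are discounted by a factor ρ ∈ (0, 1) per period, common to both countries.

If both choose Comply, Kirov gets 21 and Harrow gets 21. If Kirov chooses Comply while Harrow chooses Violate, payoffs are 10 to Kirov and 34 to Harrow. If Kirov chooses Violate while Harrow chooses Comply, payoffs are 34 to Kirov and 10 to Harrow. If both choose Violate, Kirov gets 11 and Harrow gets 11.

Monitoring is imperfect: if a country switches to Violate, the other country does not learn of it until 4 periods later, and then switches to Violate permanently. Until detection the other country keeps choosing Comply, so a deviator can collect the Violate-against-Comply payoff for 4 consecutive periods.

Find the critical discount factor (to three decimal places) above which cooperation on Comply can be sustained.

Deviating for the 4 undetected periods gains 34−21 = 13 per period over cooperation, then loses 21−11 = 10 per period forever once punishment starts.
Gain: 13(1 + ρ + … + ρ^3); loss: 10·ρ^4/(1−ρ).
No profitable deviation ⇔ 13(1−ρ^4) ≤ 10·ρ^4, i.e. ρ^4 ≥ 13/(13+10) = 13/23.
Hence ρ ≥ (13/23)^(1/4) ≈ 0.867.

0.867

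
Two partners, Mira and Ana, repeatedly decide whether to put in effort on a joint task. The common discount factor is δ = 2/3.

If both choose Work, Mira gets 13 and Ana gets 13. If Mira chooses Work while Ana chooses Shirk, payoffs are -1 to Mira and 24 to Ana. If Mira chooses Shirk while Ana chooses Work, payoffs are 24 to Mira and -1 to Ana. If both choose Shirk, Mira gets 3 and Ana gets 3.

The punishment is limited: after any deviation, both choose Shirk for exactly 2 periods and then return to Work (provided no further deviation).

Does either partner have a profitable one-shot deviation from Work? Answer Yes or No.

No

IC: δ+…+δ^2 ≥ (24−13)/(13−3) = 11/10.
At δ = 2/3: partial sum = 1.1111 ≥ 1.1000. Cooperation sustainable.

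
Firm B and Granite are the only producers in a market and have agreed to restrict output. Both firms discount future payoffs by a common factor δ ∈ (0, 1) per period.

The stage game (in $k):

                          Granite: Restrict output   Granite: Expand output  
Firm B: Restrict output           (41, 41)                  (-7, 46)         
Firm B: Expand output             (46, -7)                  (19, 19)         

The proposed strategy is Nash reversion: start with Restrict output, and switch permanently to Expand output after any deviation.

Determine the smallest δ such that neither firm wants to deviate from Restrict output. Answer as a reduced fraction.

41/(1−δ) ≥ 46 + 19δ/(1−δ)
41 ≥ 46 − 27δ
δ ≥ 5/27.

5/27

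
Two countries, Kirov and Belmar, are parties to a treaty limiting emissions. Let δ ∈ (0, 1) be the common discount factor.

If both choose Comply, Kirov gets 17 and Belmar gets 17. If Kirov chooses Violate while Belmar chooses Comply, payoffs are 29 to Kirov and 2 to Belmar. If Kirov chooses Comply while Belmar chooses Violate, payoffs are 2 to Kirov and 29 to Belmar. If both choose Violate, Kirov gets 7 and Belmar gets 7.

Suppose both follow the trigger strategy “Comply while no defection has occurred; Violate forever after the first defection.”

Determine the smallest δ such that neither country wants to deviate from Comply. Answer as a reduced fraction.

6/11

Cooperation forever yields 17 each period: 17/(1−δ).
Deviating yields 29 once, then 7 forever: 29 + 7δ/(1−δ).
No profitable deviation requires 17/(1−δ) ≥ 29 + 7δ/(1−δ).
Multiplying by (1−δ): 17 ≥ 29(1−δ) + 7δ = 29 − 22δ.
So 22δ ≥ 12, i.e. δ ≥ 12/22 = 6/11.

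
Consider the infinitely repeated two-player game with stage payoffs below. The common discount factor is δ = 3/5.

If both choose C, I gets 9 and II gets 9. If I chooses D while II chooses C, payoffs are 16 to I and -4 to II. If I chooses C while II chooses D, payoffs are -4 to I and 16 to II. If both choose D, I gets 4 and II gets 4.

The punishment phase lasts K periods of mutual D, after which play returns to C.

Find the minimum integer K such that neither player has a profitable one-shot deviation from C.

IC: δ(1−δ^K)/(1−δ) ≥ (16−9)/(9−4) = 7/5.
With δ = 3/5: need 1 − δ^K ≥ 7/5·(1−3/5)/(3/5), i.e. δ^K ≤ 0.0667.
Since (3/5)^5 = 0.0778 and (3/5)^6 = 0.0467, the smallest such K is 6.

6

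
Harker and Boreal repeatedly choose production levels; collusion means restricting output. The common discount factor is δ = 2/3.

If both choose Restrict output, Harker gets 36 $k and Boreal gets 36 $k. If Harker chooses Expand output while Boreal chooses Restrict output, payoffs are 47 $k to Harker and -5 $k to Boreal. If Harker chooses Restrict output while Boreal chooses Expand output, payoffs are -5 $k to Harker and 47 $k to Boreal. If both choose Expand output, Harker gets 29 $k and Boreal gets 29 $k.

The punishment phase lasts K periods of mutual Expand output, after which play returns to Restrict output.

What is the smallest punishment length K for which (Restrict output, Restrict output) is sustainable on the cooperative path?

4

IC: δ(1−δ^K)/(1−δ) ≥ (47−36)/(36−29) = 11/7.
With δ = 2/3: need 1 − δ^K ≥ 11/7·(1−2/3)/(2/3), i.e. δ^K ≤ 0.2143.
Since (2/3)^3 = 0.2963 and (2/3)^4 = 0.1975, the smallest such K is 4.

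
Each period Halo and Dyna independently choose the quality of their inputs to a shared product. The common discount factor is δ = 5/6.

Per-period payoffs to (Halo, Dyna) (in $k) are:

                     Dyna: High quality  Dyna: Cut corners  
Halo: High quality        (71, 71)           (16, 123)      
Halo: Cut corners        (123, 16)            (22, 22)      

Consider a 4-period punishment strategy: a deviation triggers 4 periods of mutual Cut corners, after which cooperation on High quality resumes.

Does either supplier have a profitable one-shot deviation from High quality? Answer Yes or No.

IC: δ+…+δ^4 ≥ (123−71)/(71−22) = 52/49.
At δ = 5/6: partial sum = 2.5887 ≥ 1.0612. Cooperation sustainable.

No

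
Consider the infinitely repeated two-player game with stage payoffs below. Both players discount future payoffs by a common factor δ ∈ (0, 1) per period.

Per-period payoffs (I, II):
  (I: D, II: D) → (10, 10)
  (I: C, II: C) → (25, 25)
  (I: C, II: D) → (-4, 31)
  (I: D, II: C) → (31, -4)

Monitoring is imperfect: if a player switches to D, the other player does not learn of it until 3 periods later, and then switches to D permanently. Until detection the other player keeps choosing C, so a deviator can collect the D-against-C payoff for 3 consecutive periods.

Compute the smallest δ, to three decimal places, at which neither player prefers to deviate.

The best deviation is to choose D for all 3 undetected periods, earning 31 each, then 10 forever once detected.
Deviation value: 31(1−δ^3)/(1−δ) + 10δ^3/(1−δ); cooperation value: 25/(1−δ).
IC: 25 ≥ 31(1−δ^3) + 10δ^3 = 31 − 21δ^3.
So δ^3 ≥ 6/21 = 2/7, giving δ ≥ (2/7)^(1/3) ≈ 0.659.

0.659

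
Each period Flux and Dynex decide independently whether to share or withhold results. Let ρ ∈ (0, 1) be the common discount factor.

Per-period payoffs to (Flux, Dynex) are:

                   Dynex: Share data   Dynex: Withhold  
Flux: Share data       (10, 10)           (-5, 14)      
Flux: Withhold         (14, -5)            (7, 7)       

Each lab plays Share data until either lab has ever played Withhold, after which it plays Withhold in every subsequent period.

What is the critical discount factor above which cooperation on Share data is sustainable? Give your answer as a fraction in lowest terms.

One-period gain from deviating is 14 − 10 = 4. The loss is 10 − 7 = 3 in every subsequent period, with present value 3·ρ/(1−ρ).
Deviation is unprofitable when 3·ρ/(1−ρ) ≥ 4, i.e. ρ/(1−ρ) ≥ 4/3.
Equivalently ρ ≥ 4/(4+3) = 4/7.

4/7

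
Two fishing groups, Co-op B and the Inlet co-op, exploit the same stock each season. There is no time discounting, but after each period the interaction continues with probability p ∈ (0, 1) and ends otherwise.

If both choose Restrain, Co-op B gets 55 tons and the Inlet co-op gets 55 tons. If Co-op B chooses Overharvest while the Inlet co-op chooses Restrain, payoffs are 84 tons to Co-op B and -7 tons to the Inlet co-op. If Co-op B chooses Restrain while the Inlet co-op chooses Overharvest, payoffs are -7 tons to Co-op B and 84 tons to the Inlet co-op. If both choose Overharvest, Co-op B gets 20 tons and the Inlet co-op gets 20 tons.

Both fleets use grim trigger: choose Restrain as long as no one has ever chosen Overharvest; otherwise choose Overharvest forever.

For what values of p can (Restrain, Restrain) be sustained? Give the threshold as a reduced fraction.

29/64

Expected cooperation value is 55 + p·55 + p²·55 + … = 55/(1−p); deviation gives 84 + p·20/(1−p).
55 ≥ 84(1−p) + 20p ⇒ 64p ≥ 29 ⇒ p ≥ 29/64.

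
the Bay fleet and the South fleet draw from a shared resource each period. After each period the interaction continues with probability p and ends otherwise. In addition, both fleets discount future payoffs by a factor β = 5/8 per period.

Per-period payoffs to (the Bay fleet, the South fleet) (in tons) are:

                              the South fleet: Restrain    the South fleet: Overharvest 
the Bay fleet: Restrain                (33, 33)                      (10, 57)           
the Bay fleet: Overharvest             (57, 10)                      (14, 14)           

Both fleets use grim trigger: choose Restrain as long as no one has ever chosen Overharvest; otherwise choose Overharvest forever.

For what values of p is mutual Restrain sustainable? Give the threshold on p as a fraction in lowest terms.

With continuation probability p and discount β, the effective per-period discount factor is βp.
Grim-trigger IC: βp ≥ (57−33)/(57−14) = 24/43.
So p ≥ (24/43)/(5/8) = 192/215.

192/215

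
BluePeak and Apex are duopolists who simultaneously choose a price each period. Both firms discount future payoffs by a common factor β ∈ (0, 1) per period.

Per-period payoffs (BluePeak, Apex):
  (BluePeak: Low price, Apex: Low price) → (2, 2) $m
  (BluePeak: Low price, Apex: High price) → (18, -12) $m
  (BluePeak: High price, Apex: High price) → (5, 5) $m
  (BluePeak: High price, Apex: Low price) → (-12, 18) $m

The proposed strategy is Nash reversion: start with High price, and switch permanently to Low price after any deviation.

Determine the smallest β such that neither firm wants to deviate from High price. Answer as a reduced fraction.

Under grim trigger the critical discount factor is (T−C)/(T−P) with T = 18, C = 5, P = 2.
β* = (18−5)/(18−2) = 13/16.

13/16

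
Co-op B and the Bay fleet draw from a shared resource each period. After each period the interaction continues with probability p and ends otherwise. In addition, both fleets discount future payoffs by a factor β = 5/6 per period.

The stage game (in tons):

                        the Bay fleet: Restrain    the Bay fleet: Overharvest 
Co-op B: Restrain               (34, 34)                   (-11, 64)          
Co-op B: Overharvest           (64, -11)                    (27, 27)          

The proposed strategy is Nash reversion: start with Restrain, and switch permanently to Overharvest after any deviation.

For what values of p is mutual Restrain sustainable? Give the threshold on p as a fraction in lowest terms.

Expected continuation weight on next period's payoff is β·p = 5/6·p, which plays the role of the discount factor.
Cooperation requires 5/6·p ≥ (64−34)/(64−27) = 30/37, hence p ≥ 36/37.

36/37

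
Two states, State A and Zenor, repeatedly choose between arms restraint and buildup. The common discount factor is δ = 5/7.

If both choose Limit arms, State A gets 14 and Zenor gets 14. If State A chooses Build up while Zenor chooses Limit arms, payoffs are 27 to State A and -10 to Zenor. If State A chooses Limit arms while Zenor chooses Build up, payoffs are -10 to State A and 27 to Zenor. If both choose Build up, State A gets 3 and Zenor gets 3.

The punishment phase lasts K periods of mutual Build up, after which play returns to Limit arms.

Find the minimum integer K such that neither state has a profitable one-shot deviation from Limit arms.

Need Σ_{k=1}^{K} δ^k ≥ (27−14)/(14−3) = 1.1818 at δ = 5/7.
At K = 1 the sum is 0.7143 < 1.1818; at K = 2 it is 1.2245 ≥ 1.1818.
So the minimum punishment length is K = 2.

2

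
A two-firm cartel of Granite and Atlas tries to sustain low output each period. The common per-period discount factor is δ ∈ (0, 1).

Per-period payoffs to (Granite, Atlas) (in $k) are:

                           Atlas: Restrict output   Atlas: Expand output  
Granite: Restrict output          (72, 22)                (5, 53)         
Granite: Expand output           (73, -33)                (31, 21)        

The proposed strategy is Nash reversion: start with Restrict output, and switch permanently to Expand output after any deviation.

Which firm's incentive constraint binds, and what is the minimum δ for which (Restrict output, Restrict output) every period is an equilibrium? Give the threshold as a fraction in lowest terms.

Atlas; δ ≥ 31/32

Granite's threshold: (73−72)/(73−31) = 1/42.
Atlas's threshold: (53−22)/(53−21) = 31/32.
1/42 < 31/32, so Atlas binds and δ* = 31/32.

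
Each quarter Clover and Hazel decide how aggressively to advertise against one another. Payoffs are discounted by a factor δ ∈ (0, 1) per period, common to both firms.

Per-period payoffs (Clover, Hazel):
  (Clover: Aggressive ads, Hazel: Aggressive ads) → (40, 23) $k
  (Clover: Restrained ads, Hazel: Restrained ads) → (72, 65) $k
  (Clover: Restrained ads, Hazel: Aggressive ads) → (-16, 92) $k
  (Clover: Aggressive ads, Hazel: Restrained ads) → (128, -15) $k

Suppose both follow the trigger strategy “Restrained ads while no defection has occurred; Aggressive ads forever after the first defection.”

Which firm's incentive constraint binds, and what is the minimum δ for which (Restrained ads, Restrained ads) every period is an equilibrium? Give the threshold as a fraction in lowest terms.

Clover; δ ≥ 7/11

Clover's threshold: (128−72)/(128−40) = 7/11.
Hazel's threshold: (92−65)/(92−23) = 9/23.
7/11 > 9/23, so Clover binds and δ* = 7/11.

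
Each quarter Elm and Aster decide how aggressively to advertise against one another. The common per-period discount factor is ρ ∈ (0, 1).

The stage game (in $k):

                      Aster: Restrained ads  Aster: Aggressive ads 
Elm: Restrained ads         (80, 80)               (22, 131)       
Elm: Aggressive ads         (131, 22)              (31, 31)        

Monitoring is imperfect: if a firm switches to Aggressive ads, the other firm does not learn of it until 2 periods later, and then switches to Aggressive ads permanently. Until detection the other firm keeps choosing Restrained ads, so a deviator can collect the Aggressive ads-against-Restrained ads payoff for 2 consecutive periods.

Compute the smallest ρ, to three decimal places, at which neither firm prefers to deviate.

The best deviation is to choose Aggressive ads for all 2 undetected periods, earning 131 each, then 31 forever once detected.
Deviation value: 131(1−ρ^2)/(1−ρ) + 31ρ^2/(1−ρ); cooperation value: 80/(1−ρ).
IC: 80 ≥ 131(1−ρ^2) + 31ρ^2 = 131 − 100ρ^2.
So ρ^2 ≥ 51/100, giving ρ ≥ (51/100)^(1/2) ≈ 0.714.

0.714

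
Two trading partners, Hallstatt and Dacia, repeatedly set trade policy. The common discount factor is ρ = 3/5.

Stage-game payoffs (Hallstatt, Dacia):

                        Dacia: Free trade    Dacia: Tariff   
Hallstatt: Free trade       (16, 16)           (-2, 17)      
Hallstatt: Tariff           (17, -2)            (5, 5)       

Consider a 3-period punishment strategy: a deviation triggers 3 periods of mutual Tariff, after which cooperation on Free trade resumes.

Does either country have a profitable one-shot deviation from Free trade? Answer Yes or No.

Comparing payoff streams over the 4 periods until play realigns: cooperate → 16(1+ρ+…+ρ^3); deviate → 17 + 5(ρ+…+ρ^3).
Cooperation is sustained iff (16−5)(ρ+…+ρ^3) ≥ 17−16.
ρ+…+ρ^3 = 3/5·(1−(3/5)^3)/(1−3/5) = 1.1760, and (17−16)/(16−5) = 0.0909.
1.1760 ≥ 0.0909, so cooperation is sustainable.

No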